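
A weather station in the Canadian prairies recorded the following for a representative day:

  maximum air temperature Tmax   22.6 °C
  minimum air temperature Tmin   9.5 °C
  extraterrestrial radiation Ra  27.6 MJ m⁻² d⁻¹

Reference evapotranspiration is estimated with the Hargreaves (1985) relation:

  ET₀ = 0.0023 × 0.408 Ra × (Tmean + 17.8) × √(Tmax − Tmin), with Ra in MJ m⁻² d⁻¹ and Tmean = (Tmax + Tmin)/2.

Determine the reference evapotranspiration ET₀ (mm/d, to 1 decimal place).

Tmean = (22.6 + 9.5)/2 = 16.05 °C
0.408 Ra = 0.408 × 27.6 = 11.2608 mm/d equivalent
ET₀ = 0.0023 × 11.2608 × (16.05 + 17.8) × √13.1 = 0.0023 × 11.2608 × 33.85 × 3.6194 = 3.1732 mm/d

3.2 mm/d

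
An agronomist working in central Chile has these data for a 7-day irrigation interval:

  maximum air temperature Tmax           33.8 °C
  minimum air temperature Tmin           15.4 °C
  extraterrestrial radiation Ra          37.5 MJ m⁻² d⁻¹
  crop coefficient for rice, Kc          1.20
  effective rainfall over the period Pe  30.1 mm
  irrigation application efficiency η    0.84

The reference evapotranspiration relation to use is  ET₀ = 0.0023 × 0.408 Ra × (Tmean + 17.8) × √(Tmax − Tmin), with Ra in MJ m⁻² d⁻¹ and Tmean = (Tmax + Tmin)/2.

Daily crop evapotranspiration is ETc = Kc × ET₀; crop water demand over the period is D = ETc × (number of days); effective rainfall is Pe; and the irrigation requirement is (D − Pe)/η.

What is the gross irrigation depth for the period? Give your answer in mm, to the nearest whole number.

28 mm

Tmean = (33.8 + 15.4)/2 = 24.60 °C
0.408 Ra = 0.408 × 37.5 = 15.3000 mm/d equivalent
ET₀ = 0.0023 × 15.3000 × (24.60 + 17.8) × √18.4 = 0.0023 × 15.3000 × 42.40 × 4.2895 = 6.4002 mm/d
ETc = Kc × ET₀ = 1.20 × 6.4002 = 7.6802 mm/d
Crop demand D = ETc × 7 d = 7.6802 × 7 = 53.761 mm
D − Pe = 53.761 − 30.1 = 23.661 mm
Gross irrigation = 23.661 / 0.84 = 28.168 mm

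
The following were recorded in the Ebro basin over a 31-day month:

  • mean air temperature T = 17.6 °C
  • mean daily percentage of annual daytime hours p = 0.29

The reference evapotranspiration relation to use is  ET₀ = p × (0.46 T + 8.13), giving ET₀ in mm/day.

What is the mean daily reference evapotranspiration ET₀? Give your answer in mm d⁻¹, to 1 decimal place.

4.7 mm d⁻¹

ET₀ = 0.29 × (0.46 × 17.6 + 8.13) = 0.29 × 16.226 = 4.7055 mm/d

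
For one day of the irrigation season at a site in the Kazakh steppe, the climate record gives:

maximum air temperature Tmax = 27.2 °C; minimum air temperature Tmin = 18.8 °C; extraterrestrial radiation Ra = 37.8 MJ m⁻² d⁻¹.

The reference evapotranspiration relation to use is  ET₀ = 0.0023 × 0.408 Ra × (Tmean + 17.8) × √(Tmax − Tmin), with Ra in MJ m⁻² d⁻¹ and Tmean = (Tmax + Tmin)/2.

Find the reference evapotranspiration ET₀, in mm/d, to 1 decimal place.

4.2 mm/d

Tmean = (27.2 + 18.8)/2 = 23.00 °C
0.408 Ra = 0.408 × 37.8 = 15.4224 mm/d equivalent
ET₀ = 0.0023 × 15.4224 × (23.00 + 17.8) × √8.4 = 0.0023 × 15.4224 × 40.80 × 2.8983 = 4.1945 mm/d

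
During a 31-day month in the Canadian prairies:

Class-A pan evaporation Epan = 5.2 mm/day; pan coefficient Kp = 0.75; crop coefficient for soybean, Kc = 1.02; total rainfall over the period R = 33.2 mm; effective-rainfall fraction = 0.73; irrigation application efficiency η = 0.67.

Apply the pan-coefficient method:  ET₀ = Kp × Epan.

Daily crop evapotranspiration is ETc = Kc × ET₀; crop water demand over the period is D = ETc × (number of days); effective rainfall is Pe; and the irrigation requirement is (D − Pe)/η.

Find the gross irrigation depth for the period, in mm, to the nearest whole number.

148 mm

ET₀ = 0.75 × 5.2 = 3.9000 mm/d
ETc = Kc × ET₀ = 1.02 × 3.9000 = 3.9780 mm/d
Crop demand D = ETc × 31 d = 3.9780 × 31 = 123.318 mm
Pe = 0.73 × 33.2 = 24.236 mm
D − Pe = 123.318 − 24.236 = 99.082 mm
Gross irrigation = 99.082 / 0.67 = 147.884 mm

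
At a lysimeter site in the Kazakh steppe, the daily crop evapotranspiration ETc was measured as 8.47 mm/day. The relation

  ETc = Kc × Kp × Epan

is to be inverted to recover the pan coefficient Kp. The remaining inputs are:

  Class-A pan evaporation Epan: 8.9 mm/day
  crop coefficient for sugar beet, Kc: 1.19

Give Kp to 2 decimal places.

ETc = Kc × Kp × Epan  ⇒  Kp = ETc / (Kc × Epan)
Kp = 8.47 / (1.19 × 8.9) = 8.47 / 10.591 = 0.7997

0.80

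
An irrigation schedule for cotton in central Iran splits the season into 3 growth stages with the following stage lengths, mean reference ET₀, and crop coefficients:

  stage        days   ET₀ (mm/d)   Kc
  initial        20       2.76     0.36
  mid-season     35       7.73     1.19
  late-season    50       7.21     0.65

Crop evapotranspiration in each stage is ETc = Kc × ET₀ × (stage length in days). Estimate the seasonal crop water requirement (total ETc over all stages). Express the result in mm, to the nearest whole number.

576 mm

initial: 0.36 × 2.76 × 20 = 19.87 mm
mid-season: 1.19 × 7.73 × 35 = 321.95 mm
late-season: 0.65 × 7.21 × 50 = 234.33 mm
Seasonal total = 576.15 mm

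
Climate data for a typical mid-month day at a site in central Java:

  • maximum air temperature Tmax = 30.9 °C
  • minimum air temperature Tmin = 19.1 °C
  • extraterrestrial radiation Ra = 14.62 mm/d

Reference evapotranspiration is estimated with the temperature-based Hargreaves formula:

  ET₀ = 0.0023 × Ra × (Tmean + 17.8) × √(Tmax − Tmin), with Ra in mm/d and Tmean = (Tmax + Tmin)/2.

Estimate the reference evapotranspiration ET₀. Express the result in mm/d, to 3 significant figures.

4.94 mm/d

Tmean = (30.9 + 19.1)/2 = 25.00 °C
ET₀ = 0.0023 × 14.62 × (25.00 + 17.8) × √11.8 = 0.0023 × 14.62 × 42.80 × 3.4351 = 4.9438 mm/d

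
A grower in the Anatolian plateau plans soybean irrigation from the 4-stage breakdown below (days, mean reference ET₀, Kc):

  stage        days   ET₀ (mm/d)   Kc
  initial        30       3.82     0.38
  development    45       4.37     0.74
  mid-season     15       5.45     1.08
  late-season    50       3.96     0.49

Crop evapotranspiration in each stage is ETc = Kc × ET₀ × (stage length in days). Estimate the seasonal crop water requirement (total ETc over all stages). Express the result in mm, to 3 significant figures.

initial: 0.38 × 3.82 × 30 = 43.55 mm
development: 0.74 × 4.37 × 45 = 145.52 mm
mid-season: 1.08 × 5.45 × 15 = 88.29 mm
late-season: 0.49 × 3.96 × 50 = 97.02 mm
Seasonal total = 374.38 mm

374 mm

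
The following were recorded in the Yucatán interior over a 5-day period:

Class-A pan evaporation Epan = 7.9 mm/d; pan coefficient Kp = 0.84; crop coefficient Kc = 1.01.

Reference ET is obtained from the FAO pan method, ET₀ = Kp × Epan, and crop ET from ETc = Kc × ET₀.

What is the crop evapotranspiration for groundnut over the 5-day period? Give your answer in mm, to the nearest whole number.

34 mm

ET₀ = 0.84 × 7.9 = 6.6360 mm/d
ETc = Kc × ET₀ = 1.01 × 6.6360 = 6.7024 mm/d
Over 5 days: 6.7024 × 5 = 33.512 mm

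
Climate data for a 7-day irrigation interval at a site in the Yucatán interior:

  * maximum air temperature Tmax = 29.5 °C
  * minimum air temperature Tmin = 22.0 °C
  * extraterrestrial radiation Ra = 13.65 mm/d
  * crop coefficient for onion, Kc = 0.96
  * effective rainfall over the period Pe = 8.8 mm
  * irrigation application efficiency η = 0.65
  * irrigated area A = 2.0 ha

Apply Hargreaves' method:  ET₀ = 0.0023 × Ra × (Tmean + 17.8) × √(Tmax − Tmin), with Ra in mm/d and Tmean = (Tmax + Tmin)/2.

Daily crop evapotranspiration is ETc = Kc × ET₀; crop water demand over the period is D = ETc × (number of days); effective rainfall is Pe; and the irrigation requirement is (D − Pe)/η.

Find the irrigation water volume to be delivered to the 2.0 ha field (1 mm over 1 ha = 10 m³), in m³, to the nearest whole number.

503 m³

Tmean = (29.5 + 22.0)/2 = 25.75 °C
ET₀ = 0.0023 × 13.65 × (25.75 + 17.8) × √7.5 = 0.0023 × 13.65 × 43.55 × 2.7386 = 3.7444 mm/d
ETc = Kc × ET₀ = 0.96 × 3.7444 = 3.5946 mm/d
Crop demand D = ETc × 7 d = 3.5946 × 7 = 25.162 mm
D − Pe = 25.162 − 8.8 = 16.362 mm
Gross irrigation = 16.362 / 0.65 = 25.172 mm
Volume = 25.172 mm × 2.0 ha × 10 = 503.4 m³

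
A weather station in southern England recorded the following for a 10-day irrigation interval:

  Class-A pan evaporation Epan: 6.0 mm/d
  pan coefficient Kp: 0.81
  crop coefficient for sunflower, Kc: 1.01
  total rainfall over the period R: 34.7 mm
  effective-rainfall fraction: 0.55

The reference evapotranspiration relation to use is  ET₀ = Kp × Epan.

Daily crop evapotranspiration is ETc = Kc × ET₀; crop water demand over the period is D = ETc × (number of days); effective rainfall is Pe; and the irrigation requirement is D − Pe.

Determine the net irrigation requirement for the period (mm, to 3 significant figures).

30.0 mm

ET₀ = 0.81 × 6.0 = 4.8600 mm/d
ETc = Kc × ET₀ = 1.01 × 4.8600 = 4.9086 mm/d
Crop demand D = ETc × 10 d = 4.9086 × 10 = 49.086 mm
Pe = 0.55 × 34.7 = 19.085 mm
D − Pe = 49.086 − 19.085 = 30.001 mm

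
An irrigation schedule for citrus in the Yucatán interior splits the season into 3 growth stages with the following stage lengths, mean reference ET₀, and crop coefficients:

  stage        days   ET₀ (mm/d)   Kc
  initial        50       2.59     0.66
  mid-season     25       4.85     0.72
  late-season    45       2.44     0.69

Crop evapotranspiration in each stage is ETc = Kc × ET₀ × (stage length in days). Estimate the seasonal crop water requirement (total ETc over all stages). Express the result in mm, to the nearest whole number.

initial: 0.66 × 2.59 × 50 = 85.47 mm
mid-season: 0.72 × 4.85 × 25 = 87.30 mm
late-season: 0.69 × 2.44 × 45 = 75.76 mm
Seasonal total = 248.53 mm

249 mm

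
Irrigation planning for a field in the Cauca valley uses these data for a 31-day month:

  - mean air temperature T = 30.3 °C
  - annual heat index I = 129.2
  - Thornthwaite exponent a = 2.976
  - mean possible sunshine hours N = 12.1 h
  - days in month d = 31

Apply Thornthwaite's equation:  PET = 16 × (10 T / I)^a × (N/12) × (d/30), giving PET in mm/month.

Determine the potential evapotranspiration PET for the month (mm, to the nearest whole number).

211 mm

10T/I = 10 × 30.3 / 129.2 = 2.3452
(10T/I)^a = 2.3452^2.976 = 12.6373
Uncorrected PET = 16 × 12.6373 = 202.197 mm
Correction = (N/12)(d/30) = (12.1/12)(31/30) = 1.0419
PET = 202.197 × 1.0419 = 210.669 mm/month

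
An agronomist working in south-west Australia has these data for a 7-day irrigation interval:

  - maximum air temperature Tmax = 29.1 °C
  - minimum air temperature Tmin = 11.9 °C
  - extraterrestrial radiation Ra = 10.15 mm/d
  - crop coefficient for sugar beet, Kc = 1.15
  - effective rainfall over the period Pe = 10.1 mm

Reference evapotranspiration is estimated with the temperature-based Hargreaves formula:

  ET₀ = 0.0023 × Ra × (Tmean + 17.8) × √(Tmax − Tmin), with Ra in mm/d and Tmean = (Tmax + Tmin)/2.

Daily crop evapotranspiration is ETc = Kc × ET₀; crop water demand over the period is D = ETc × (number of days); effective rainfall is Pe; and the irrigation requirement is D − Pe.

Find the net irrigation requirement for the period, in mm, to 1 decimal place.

19.8 mm

Tmean = (29.1 + 11.9)/2 = 20.50 °C
ET₀ = 0.0023 × 10.15 × (20.50 + 17.8) × √17.2 = 0.0023 × 10.15 × 38.30 × 4.1473 = 3.7082 mm/d
ETc = Kc × ET₀ = 1.15 × 3.7082 = 4.2644 mm/d
Crop demand D = ETc × 7 d = 4.2644 × 7 = 29.851 mm
D − Pe = 29.851 − 10.1 = 19.751 mm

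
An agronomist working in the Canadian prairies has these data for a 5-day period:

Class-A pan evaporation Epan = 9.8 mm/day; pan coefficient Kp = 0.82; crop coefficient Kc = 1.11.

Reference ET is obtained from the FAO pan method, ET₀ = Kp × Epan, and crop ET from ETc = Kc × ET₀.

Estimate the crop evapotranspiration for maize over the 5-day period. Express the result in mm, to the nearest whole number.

45 mm

ET₀ = 0.82 × 9.8 = 8.0360 mm/d
ETc = Kc × ET₀ = 1.11 × 8.0360 = 8.9200 mm/d
Over 5 days: 8.9200 × 5 = 44.600 mm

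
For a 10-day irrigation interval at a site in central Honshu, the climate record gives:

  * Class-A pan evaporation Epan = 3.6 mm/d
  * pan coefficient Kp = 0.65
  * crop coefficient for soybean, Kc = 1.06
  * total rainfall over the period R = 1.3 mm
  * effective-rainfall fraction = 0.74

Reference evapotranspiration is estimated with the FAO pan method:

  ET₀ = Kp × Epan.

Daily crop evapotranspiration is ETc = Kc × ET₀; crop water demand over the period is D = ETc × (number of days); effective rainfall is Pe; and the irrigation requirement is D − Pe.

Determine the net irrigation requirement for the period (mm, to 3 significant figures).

23.8 mm

ET₀ = 0.65 × 3.6 = 2.3400 mm/d
ETc = Kc × ET₀ = 1.06 × 2.3400 = 2.4804 mm/d
Crop demand D = ETc × 10 d = 2.4804 × 10 = 24.804 mm
Pe = 0.74 × 1.3 = 0.962 mm
D − Pe = 24.804 − 0.962 = 23.842 mm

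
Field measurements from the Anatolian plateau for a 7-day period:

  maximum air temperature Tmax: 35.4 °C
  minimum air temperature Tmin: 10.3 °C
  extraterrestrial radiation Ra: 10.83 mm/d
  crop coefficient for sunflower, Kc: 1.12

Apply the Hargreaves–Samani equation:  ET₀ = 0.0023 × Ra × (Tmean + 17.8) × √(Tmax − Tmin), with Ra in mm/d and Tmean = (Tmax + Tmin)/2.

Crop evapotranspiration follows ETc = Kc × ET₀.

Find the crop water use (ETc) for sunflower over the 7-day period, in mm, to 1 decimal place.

39.8 mm

Tmean = (35.4 + 10.3)/2 = 22.85 °C
ET₀ = 0.0023 × 10.83 × (22.85 + 17.8) × √25.1 = 0.0023 × 10.83 × 40.65 × 5.0100 = 5.0729 mm/d
ETc = Kc × ET₀ = 1.12 × 5.0729 = 5.6816 mm/d
Over 7 days: 5.6816 × 7 = 39.771 mm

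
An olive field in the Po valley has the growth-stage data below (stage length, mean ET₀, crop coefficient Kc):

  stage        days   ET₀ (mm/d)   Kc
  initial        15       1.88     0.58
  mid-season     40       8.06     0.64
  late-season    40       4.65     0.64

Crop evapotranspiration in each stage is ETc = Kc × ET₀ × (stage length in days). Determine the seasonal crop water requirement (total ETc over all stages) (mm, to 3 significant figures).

initial: 0.58 × 1.88 × 15 = 16.36 mm
mid-season: 0.64 × 8.06 × 40 = 206.34 mm
late-season: 0.64 × 4.65 × 40 = 119.04 mm
Seasonal total = 341.74 mm

342 mm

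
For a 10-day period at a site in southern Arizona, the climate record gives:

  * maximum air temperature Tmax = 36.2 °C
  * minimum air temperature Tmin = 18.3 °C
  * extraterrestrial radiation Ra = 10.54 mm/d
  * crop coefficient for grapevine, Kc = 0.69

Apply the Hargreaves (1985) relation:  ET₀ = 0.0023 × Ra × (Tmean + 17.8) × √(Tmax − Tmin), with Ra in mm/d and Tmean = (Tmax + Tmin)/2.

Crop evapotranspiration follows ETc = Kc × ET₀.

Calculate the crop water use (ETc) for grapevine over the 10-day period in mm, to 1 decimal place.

31.9 mm

Tmean = (36.2 + 18.3)/2 = 27.25 °C
ET₀ = 0.0023 × 10.54 × (27.25 + 17.8) × √17.9 = 0.0023 × 10.54 × 45.05 × 4.2308 = 4.6205 mm/d
ETc = Kc × ET₀ = 0.69 × 4.6205 = 3.1881 mm/d
Over 10 days: 3.1881 × 10 = 31.881 mm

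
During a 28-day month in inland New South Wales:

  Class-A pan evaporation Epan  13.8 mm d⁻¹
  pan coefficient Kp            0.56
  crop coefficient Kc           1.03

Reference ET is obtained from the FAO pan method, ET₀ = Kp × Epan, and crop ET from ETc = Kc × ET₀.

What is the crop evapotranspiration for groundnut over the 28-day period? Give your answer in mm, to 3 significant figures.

ET₀ = 0.56 × 13.8 = 7.7280 mm/d
ETc = Kc × ET₀ = 1.03 × 7.7280 = 7.9598 mm/d
Over 28 days: 7.9598 × 28 = 222.874 mm

223 mm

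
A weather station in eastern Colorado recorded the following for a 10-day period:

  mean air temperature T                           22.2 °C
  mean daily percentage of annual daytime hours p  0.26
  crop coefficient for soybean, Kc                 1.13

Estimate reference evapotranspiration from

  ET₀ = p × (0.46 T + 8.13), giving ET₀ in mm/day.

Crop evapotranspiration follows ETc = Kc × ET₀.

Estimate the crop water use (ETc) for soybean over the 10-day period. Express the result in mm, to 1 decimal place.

53.9 mm

ET₀ = 0.26 × (0.46 × 22.2 + 8.13) = 0.26 × 18.342 = 4.7689 mm/d
ETc = Kc × ET₀ = 1.13 × 4.7689 = 5.3889 mm/d
Over 10 days: 5.3889 × 10 = 53.889 mm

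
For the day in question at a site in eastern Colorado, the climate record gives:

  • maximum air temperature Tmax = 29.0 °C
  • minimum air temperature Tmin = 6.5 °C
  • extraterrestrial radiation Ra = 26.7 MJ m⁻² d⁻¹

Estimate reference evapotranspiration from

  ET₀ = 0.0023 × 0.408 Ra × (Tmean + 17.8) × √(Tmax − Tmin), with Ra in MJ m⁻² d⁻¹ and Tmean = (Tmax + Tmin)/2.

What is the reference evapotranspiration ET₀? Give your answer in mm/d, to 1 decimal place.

4.2 mm/d

Tmean = (29.0 + 6.5)/2 = 17.75 °C
0.408 Ra = 0.408 × 26.7 = 10.8936 mm/d equivalent
ET₀ = 0.0023 × 10.8936 × (17.75 + 17.8) × √22.5 = 0.0023 × 10.8936 × 35.55 × 4.7434 = 4.2250 mm/d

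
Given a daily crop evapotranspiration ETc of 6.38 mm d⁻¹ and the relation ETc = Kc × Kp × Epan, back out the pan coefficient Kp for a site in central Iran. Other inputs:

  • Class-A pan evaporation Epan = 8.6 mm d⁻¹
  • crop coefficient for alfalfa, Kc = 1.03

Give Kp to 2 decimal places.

ETc = Kc × Kp × Epan  ⇒  Kp = ETc / (Kc × Epan)
Kp = 6.38 / (1.03 × 8.6) = 6.38 / 8.858 = 0.7203

0.72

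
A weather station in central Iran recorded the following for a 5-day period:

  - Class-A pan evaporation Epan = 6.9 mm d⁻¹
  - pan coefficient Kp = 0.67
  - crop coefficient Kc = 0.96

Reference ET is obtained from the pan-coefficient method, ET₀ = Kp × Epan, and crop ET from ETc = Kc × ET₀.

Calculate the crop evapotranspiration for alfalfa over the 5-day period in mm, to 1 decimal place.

ET₀ = 0.67 × 6.9 = 4.6230 mm/d
ETc = Kc × ET₀ = 0.96 × 4.6230 = 4.4381 mm/d
Over 5 days: 4.4381 × 5 = 22.191 mm

22.2 mm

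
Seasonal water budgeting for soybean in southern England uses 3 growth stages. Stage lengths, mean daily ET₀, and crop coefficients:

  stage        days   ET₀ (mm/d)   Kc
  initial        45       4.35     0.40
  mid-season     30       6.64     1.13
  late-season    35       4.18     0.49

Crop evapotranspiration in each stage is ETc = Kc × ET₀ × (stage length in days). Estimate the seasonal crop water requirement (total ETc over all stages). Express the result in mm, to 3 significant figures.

initial: 0.40 × 4.35 × 45 = 78.30 mm
mid-season: 1.13 × 6.64 × 30 = 225.10 mm
late-season: 0.49 × 4.18 × 35 = 71.69 mm
Seasonal total = 375.09 mm

375 mm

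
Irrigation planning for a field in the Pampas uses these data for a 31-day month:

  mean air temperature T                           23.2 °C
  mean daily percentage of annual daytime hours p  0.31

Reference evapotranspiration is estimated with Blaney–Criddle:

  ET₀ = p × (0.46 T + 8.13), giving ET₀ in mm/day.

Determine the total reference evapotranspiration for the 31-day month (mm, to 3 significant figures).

181 mm

ET₀ = 0.31 × (0.46 × 23.2 + 8.13) = 0.31 × 18.802 = 5.8286 mm/d
Monthly total = 5.8286 × 31 = 180.687 mm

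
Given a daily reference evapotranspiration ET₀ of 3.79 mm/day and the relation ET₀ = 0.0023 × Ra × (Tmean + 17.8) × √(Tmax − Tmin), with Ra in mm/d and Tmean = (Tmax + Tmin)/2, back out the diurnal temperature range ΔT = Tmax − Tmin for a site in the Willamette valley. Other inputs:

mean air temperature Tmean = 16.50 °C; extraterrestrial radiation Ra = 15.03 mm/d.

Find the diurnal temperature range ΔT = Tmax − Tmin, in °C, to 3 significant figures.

√ΔT = ET₀ / [0.0023 × Ra × (Tmean+17.8)] = 3.79 / (0.0023 × 15.03 × 34.30) = 3.1964
ΔT = 3.1964² = 10.217 °C

10.2 °C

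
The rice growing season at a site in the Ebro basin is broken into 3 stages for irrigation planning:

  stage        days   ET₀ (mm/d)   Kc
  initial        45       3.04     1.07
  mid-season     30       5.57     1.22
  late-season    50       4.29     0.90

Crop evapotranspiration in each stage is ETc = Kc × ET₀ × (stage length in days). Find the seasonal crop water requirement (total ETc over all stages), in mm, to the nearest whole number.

initial: 1.07 × 3.04 × 45 = 146.38 mm
mid-season: 1.22 × 5.57 × 30 = 203.86 mm
late-season: 0.90 × 4.29 × 50 = 193.05 mm
Seasonal total = 543.29 mm

543 mm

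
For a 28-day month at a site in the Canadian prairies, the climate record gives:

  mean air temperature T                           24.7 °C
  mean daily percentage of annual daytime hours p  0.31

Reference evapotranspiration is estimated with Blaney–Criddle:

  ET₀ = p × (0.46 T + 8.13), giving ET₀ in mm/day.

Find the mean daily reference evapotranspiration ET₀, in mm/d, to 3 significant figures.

ET₀ = 0.31 × (0.46 × 24.7 + 8.13) = 0.31 × 19.492 = 6.0425 mm/d

6.04 mm/d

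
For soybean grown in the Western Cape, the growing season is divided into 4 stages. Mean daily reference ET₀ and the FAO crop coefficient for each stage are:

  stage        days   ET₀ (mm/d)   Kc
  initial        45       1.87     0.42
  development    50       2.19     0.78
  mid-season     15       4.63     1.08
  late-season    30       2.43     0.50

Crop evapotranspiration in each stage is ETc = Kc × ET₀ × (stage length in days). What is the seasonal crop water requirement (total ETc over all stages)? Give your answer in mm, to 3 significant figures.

232 mm

initial: 0.42 × 1.87 × 45 = 35.34 mm
development: 0.78 × 2.19 × 50 = 85.41 mm
mid-season: 1.08 × 4.63 × 15 = 75.01 mm
late-season: 0.50 × 2.43 × 30 = 36.45 mm
Seasonal total = 232.21 mm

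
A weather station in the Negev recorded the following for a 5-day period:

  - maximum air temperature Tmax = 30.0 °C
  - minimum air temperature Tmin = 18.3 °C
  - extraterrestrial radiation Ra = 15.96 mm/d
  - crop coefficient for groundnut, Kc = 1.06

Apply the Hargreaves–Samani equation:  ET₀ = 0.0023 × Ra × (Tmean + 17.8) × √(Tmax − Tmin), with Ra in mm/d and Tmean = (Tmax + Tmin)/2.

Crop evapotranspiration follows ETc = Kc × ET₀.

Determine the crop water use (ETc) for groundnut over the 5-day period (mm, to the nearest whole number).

Tmean = (30.0 + 18.3)/2 = 24.15 °C
ET₀ = 0.0023 × 15.96 × (24.15 + 17.8) × √11.7 = 0.0023 × 15.96 × 41.95 × 3.4205 = 5.2672 mm/d
ETc = Kc × ET₀ = 1.06 × 5.2672 = 5.5832 mm/d
Over 5 days: 5.5832 × 5 = 27.916 mm

28 mm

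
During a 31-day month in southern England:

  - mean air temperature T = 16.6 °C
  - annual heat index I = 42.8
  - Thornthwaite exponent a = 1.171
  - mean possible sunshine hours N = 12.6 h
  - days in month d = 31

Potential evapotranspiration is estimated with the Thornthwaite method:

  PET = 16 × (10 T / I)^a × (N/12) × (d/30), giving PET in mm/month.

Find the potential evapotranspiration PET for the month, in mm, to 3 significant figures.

10T/I = 10 × 16.6 / 42.8 = 3.8785
(10T/I)^a = 3.8785^1.171 = 4.8902
Uncorrected PET = 16 × 4.8902 = 78.243 mm
Correction = (N/12)(d/30) = (12.6/12)(31/30) = 1.0850
PET = 78.243 × 1.0850 = 84.894 mm/month

84.9 mm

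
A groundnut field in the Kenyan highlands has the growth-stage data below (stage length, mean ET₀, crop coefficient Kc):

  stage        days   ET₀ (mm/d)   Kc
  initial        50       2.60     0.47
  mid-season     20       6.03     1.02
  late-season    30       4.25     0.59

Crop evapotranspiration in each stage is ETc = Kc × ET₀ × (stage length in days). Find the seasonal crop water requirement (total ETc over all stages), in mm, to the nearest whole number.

259 mm

initial: 0.47 × 2.60 × 50 = 61.10 mm
mid-season: 1.02 × 6.03 × 20 = 123.01 mm
late-season: 0.59 × 4.25 × 30 = 75.23 mm
Seasonal total = 259.34 mm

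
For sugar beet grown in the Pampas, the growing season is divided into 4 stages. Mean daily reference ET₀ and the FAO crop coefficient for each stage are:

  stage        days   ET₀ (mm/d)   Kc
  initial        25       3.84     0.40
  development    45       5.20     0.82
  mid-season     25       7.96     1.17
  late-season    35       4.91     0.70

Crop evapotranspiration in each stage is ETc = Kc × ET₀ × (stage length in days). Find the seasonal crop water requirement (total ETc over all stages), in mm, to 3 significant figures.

583 mm

initial: 0.40 × 3.84 × 25 = 38.40 mm
development: 0.82 × 5.20 × 45 = 191.88 mm
mid-season: 1.17 × 7.96 × 25 = 232.83 mm
late-season: 0.70 × 4.91 × 35 = 120.30 mm
Seasonal total = 583.41 mm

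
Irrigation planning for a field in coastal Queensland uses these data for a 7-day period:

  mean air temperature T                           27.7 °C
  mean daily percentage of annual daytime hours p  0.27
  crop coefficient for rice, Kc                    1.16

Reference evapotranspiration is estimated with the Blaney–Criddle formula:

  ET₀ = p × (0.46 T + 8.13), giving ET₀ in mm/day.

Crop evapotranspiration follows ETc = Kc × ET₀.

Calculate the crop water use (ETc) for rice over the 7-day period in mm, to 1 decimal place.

ET₀ = 0.27 × (0.46 × 27.7 + 8.13) = 0.27 × 20.872 = 5.6354 mm/d
ETc = Kc × ET₀ = 1.16 × 5.6354 = 6.5371 mm/d
Over 7 days: 6.5371 × 7 = 45.760 mm

45.8 mm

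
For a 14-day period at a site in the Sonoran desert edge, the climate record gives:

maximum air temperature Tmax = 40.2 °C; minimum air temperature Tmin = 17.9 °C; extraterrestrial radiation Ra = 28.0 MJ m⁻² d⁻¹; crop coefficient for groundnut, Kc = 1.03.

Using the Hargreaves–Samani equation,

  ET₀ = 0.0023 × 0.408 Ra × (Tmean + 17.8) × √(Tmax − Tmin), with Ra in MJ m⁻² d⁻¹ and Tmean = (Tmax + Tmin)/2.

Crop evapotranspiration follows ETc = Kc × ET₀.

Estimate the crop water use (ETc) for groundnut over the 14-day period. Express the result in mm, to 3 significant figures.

Tmean = (40.2 + 17.9)/2 = 29.05 °C
0.408 Ra = 0.408 × 28.0 = 11.4240 mm/d equivalent
ET₀ = 0.0023 × 11.4240 × (29.05 + 17.8) × √22.3 = 0.0023 × 11.4240 × 46.85 × 4.7223 = 5.8131 mm/d
ETc = Kc × ET₀ = 1.03 × 5.8131 = 5.9875 mm/d
Over 14 days: 5.9875 × 14 = 83.825 mm

83.8 mm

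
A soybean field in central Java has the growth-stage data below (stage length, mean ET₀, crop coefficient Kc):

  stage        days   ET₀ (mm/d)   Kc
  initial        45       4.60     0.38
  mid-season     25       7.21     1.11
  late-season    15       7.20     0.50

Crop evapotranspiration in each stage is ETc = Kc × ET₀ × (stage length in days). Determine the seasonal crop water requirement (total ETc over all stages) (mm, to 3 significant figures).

333 mm

initial: 0.38 × 4.60 × 45 = 78.66 mm
mid-season: 1.11 × 7.21 × 25 = 200.08 mm
late-season: 0.50 × 7.20 × 15 = 54.00 mm
Seasonal total = 332.74 mm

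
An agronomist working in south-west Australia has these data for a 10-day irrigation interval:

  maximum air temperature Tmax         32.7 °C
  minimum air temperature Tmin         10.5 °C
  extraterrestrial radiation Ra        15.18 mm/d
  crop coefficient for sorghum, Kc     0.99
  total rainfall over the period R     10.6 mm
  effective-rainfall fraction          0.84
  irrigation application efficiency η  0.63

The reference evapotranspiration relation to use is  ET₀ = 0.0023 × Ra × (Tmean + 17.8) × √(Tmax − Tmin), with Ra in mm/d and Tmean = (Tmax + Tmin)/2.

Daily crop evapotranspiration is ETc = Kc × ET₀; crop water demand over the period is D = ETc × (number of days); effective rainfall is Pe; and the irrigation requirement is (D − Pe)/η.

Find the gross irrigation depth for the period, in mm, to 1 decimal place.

Tmean = (32.7 + 10.5)/2 = 21.60 °C
ET₀ = 0.0023 × 15.18 × (21.60 + 17.8) × √22.2 = 0.0023 × 15.18 × 39.40 × 4.7117 = 6.4815 mm/d
ETc = Kc × ET₀ = 0.99 × 6.4815 = 6.4167 mm/d
Crop demand D = ETc × 10 d = 6.4167 × 10 = 64.167 mm
Pe = 0.84 × 10.6 = 8.904 mm
D − Pe = 64.167 − 8.904 = 55.263 mm
Gross irrigation = 55.263 / 0.63 = 87.719 mm

87.7 mm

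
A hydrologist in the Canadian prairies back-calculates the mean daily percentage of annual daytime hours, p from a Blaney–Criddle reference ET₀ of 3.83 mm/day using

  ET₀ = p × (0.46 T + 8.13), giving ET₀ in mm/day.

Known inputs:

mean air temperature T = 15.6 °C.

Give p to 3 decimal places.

0.250

p = ET₀ / (0.46 T + 8.13) = 3.83 / (0.46 × 15.6 + 8.13) = 3.83 / 15.306 = 0.2502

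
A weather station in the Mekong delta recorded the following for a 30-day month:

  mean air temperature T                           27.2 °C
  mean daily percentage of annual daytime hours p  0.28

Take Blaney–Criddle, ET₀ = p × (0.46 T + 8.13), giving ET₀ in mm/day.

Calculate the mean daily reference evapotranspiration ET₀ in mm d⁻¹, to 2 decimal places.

ET₀ = 0.28 × (0.46 × 27.2 + 8.13) = 0.28 × 20.642 = 5.7798 mm/d

5.78 mm d⁻¹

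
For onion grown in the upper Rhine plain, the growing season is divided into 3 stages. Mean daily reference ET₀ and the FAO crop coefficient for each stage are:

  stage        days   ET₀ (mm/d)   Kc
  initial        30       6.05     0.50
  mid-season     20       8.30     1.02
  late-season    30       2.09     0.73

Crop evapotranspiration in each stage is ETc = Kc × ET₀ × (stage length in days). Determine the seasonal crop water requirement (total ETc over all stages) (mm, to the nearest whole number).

306 mm

initial: 0.50 × 6.05 × 30 = 90.75 mm
mid-season: 1.02 × 8.30 × 20 = 169.32 mm
late-season: 0.73 × 2.09 × 30 = 45.77 mm
Seasonal total = 305.84 mm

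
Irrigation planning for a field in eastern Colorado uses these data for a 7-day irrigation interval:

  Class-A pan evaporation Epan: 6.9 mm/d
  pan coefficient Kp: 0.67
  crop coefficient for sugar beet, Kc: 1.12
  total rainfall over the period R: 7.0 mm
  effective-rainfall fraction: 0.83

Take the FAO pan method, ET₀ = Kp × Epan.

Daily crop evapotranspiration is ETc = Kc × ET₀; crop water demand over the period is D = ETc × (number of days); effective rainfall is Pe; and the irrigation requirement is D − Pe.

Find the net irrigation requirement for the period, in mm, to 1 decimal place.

30.4 mm

ET₀ = 0.67 × 6.9 = 4.6230 mm/d
ETc = Kc × ET₀ = 1.12 × 4.6230 = 5.1778 mm/d
Crop demand D = ETc × 7 d = 5.1778 × 7 = 36.245 mm
Pe = 0.83 × 7.0 = 5.810 mm
D − Pe = 36.245 − 5.810 = 30.435 mm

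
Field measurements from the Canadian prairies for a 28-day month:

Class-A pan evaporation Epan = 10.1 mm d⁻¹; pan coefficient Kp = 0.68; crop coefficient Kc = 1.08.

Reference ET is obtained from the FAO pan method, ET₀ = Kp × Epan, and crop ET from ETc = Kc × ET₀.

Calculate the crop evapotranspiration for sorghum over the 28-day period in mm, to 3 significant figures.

208 mm

ET₀ = 0.68 × 10.1 = 6.8680 mm/d
ETc = Kc × ET₀ = 1.08 × 6.8680 = 7.4174 mm/d
Over 28 days: 7.4174 × 28 = 207.687 mm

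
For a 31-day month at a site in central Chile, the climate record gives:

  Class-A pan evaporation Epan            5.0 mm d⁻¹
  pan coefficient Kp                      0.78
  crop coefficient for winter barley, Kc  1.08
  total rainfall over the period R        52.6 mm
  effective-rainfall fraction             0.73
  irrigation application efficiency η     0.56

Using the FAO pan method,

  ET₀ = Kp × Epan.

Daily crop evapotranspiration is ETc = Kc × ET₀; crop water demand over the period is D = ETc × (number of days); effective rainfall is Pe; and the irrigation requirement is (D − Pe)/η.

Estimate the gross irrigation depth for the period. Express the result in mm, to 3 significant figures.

ET₀ = 0.78 × 5.0 = 3.9000 mm/d
ETc = Kc × ET₀ = 1.08 × 3.9000 = 4.2120 mm/d
Crop demand D = ETc × 31 d = 4.2120 × 31 = 130.572 mm
Pe = 0.73 × 52.6 = 38.398 mm
D − Pe = 130.572 − 38.398 = 92.174 mm
Gross irrigation = 92.174 / 0.56 = 164.596 mm

165 mm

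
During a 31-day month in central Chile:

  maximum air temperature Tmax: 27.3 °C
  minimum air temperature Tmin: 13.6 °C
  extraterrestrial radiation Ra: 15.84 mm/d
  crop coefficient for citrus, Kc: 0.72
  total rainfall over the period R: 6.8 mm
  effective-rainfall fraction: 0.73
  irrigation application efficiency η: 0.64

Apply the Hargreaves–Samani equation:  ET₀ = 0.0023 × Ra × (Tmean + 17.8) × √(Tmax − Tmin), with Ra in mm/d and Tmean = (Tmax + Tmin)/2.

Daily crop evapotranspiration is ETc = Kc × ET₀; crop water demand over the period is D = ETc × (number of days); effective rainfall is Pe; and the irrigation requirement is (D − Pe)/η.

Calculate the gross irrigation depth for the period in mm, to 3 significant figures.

Tmean = (27.3 + 13.6)/2 = 20.45 °C
ET₀ = 0.0023 × 15.84 × (20.45 + 17.8) × √13.7 = 0.0023 × 15.84 × 38.25 × 3.7014 = 5.1580 mm/d
ETc = Kc × ET₀ = 0.72 × 5.1580 = 3.7138 mm/d
Crop demand D = ETc × 31 d = 3.7138 × 31 = 115.128 mm
Pe = 0.73 × 6.8 = 4.964 mm
D − Pe = 115.128 − 4.964 = 110.164 mm
Gross irrigation = 110.164 / 0.64 = 172.131 mm

172 mm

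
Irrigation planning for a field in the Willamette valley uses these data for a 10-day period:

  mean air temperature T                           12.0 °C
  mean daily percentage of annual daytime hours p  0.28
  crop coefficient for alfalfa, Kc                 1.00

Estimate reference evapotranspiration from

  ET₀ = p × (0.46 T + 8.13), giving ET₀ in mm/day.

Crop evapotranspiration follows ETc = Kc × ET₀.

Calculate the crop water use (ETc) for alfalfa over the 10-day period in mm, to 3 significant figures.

38.2 mm

ET₀ = 0.28 × (0.46 × 12.0 + 8.13) = 0.28 × 13.650 = 3.8220 mm/d
ETc = Kc × ET₀ = 1.00 × 3.8220 = 3.8220 mm/d
Over 10 days: 3.8220 × 10 = 38.220 mm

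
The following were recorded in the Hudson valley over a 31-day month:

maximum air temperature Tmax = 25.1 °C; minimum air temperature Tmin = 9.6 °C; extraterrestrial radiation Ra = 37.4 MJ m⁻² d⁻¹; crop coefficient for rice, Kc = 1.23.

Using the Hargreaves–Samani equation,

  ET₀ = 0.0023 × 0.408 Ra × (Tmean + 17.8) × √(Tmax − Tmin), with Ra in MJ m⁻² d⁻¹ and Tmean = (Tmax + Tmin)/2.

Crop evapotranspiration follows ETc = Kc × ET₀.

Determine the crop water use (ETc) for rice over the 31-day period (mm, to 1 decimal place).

Tmean = (25.1 + 9.6)/2 = 17.35 °C
0.408 Ra = 0.408 × 37.4 = 15.2592 mm/d equivalent
ET₀ = 0.0023 × 15.2592 × (17.35 + 17.8) × √15.5 = 0.0023 × 15.2592 × 35.15 × 3.9370 = 4.8568 mm/d
ETc = Kc × ET₀ = 1.23 × 4.8568 = 5.9739 mm/d
Over 31 days: 5.9739 × 31 = 185.191 mm

185.2 mm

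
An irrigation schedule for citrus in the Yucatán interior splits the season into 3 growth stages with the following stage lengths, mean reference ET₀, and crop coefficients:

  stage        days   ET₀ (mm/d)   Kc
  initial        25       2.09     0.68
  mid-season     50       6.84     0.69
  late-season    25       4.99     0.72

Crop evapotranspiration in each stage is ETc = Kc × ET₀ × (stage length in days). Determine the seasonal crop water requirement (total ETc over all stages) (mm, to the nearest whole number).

initial: 0.68 × 2.09 × 25 = 35.53 mm
mid-season: 0.69 × 6.84 × 50 = 235.98 mm
late-season: 0.72 × 4.99 × 25 = 89.82 mm
Seasonal total = 361.33 mm

361 mm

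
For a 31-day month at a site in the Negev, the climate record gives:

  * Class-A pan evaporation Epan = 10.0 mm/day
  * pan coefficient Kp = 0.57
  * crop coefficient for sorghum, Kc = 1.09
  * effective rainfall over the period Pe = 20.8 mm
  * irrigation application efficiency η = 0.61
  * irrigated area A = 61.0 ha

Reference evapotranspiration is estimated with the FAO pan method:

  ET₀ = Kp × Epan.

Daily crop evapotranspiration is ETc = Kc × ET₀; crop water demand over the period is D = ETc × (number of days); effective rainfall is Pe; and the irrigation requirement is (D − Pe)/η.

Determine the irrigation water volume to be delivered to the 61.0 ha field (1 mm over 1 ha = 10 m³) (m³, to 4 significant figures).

ET₀ = 0.57 × 10.0 = 5.7000 mm/d
ETc = Kc × ET₀ = 1.09 × 5.7000 = 6.2130 mm/d
Crop demand D = ETc × 31 d = 6.2130 × 31 = 192.603 mm
D − Pe = 192.603 − 20.8 = 171.803 mm
Gross irrigation = 171.803 / 0.61 = 281.644 mm
Volume = 281.644 mm × 61.0 ha × 10 = 171802.8 m³

171800 m³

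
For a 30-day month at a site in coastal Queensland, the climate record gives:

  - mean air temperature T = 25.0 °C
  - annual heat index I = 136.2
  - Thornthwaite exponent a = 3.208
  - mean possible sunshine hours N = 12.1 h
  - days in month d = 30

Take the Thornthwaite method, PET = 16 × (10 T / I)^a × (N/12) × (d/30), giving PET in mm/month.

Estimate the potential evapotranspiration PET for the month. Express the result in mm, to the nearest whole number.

10T/I = 10 × 25.0 / 136.2 = 1.8355
(10T/I)^a = 1.8355^3.208 = 7.0166
Uncorrected PET = 16 × 7.0166 = 112.266 mm
Correction = (N/12)(d/30) = (12.1/12)(30/30) = 1.0083
PET = 112.266 × 1.0083 = 113.198 mm/month

113 mm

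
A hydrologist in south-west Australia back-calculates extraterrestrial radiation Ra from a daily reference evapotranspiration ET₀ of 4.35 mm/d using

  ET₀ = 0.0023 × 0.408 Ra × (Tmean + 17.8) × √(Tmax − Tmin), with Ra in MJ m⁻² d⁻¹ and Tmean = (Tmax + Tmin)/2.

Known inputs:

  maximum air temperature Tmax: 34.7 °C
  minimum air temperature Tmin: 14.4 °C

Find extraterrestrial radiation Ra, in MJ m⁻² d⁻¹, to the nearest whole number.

24 MJ m⁻² d⁻¹

Tmean = (34.7+14.4)/2 = 24.55 °C; ΔT = 20.3
Ra = ET₀ / [0.0023 × 0.408 × (Tmean+17.8) × √ΔT]
   = 4.35 / (0.0023 × 0.408 × 42.35 × 4.5056) = 24.294 MJ m⁻² d⁻¹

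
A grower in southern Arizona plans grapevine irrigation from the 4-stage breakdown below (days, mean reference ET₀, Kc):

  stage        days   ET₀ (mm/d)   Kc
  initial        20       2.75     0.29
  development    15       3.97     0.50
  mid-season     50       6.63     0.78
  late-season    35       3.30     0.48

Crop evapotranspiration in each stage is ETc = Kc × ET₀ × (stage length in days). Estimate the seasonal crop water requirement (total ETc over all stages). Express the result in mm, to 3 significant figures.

initial: 0.29 × 2.75 × 20 = 15.95 mm
development: 0.50 × 3.97 × 15 = 29.78 mm
mid-season: 0.78 × 6.63 × 50 = 258.57 mm
late-season: 0.48 × 3.30 × 35 = 55.44 mm
Seasonal total = 359.74 mm

360 mm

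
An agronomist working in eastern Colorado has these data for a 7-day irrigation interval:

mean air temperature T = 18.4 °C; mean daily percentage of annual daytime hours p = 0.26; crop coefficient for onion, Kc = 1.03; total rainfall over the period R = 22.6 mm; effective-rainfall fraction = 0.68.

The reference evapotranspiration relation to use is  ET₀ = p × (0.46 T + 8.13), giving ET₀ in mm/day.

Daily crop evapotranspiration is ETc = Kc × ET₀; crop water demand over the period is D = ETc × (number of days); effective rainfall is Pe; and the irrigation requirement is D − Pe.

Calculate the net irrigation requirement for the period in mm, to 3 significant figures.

ET₀ = 0.26 × (0.46 × 18.4 + 8.13) = 0.26 × 16.594 = 4.3144 mm/d
ETc = Kc × ET₀ = 1.03 × 4.3144 = 4.4438 mm/d
Crop demand D = ETc × 7 d = 4.4438 × 7 = 31.107 mm
Pe = 0.68 × 22.6 = 15.368 mm
D − Pe = 31.107 − 15.368 = 15.739 mm

15.7 mm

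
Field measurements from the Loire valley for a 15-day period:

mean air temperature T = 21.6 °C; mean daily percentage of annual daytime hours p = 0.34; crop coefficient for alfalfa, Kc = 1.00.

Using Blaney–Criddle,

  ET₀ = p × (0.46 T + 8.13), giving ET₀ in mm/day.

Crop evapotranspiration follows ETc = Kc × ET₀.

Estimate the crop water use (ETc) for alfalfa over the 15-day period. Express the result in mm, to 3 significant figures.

92.1 mm

ET₀ = 0.34 × (0.46 × 21.6 + 8.13) = 0.34 × 18.066 = 6.1424 mm/d
ETc = Kc × ET₀ = 1.00 × 6.1424 = 6.1424 mm/d
Over 15 days: 6.1424 × 15 = 92.136 mm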